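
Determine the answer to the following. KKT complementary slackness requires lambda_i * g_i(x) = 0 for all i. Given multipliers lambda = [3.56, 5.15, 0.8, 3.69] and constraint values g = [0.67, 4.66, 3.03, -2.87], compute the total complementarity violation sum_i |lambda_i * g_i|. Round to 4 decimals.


KKT complementary slackness check:
lambda_1 * g_1 = 3.56 * 0.67 = 2.3852
lambda_2 * g_2 = 5.15 * 4.66 = 23.999
lambda_3 * g_3 = 0.8 * 3.03 = 2.424
lambda_4 * g_4 = 3.69 * -2.87 = -10.5903
Total violation = 2.3852 + 23.999 + 2.424 + 10.5903 = 39.3985


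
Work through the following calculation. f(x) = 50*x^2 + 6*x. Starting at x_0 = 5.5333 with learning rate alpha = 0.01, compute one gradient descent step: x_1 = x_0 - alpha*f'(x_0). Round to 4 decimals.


We compute the gradient at x_0 and apply the update.
f'(x) = 100*x + 6
f'(5.5333) = 100*5.5333 + 6 = 559.33
x_1 = 5.5333 - 0.01*559.33 = -0.06


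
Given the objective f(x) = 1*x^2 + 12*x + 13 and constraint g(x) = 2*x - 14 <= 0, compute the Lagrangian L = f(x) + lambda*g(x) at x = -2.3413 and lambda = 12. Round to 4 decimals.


Step 1: Evaluate f(x).
f(-2.3413) = 1*(-2.3413)^2 + 12*(-2.3413) + 13 = -9.6139
Step 2: Evaluate g(x).
g(-2.3413) = 2*-2.3413 - 14 = -18.6826
Step 3: Compute Lagrangian.
L = -9.6139 + 12*-18.6826 = -233.8051


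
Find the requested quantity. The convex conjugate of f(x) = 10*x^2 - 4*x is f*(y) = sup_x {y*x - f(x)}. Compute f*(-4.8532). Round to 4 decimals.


f*(y) = sup_x {y*x - a*x^2 - b*x} = sup_x {(y-b)*x - a*x^2}
FOC: (y - b) - 2a*x = 0 => x* = (y - b)/(2a)
x* = (-4.8532 + 4)/(2*10) = -0.0427
f*(-4.8532) = (y-b)^2/(4a) = (-4.8532 + 4)^2/(4*10)
= 0.728/40 = 0.0182


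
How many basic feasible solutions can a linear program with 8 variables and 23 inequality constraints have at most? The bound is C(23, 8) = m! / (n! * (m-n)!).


Each vertex corresponds to some choice of n active constraints out of m, so the number of vertices is at most C(m, n) = m! / (n!(m-n)!).
m = 23, n = 8
Numerator: 23 * 22 * 21 * 20 * 19 * 18 * 17 * 16
Denominator: 8! = 40320
C(23, 8) = 490314


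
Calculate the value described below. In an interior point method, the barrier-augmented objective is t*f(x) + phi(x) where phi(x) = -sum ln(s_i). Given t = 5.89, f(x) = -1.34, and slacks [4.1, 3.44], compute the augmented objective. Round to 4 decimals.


Step 1: Compute log-barrier.
ln values: [1.411, 1.2355]
phi = -(1.411 + 1.2355) = -2.6465
Step 2: Compute augmented objective.
t*f(x) = 5.89*-1.34 = -7.8926
Total = -7.8926 - 2.6465 = -10.5391


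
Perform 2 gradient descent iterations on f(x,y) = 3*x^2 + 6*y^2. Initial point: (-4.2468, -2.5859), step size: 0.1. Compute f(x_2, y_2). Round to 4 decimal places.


Gradient descent on f(x,y) = 3*x^2 + 6*y^2.
Starting point: (-4.2468, -2.5859), alpha = 0.1
Step 1: grad_x = 2*3*-4.2468 = -25.4808, grad_y = 2*6*-2.5859 = -31.0308
  x_1 = -4.2468 - 0.1*-25.4808 = -1.6987
  y_1 = -2.5859 - 0.1*-31.0308 = 0.5172
Step 2: grad_x = 2*3*-1.6987 = -10.1923, grad_y = 2*6*0.5172 = 6.2062
  x_2 = -1.6987 - 0.1*-10.1923 = -0.6795
  y_2 = 0.5172 - 0.1*6.2062 = -0.1034
f(-0.6795, -0.1034) = 3*(-0.6795)^2 + 6*(-0.1034)^2 = 1.4493


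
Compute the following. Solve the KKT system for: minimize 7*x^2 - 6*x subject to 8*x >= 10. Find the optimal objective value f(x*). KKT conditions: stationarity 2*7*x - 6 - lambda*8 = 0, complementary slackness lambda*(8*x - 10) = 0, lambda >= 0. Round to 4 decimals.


Step 1: Try lambda = 0 (constraint inactive).
x_unc = 6/(2*7) = 0.4286
Check: 8*0.4286 = 3.4288 < 10 -- violated!
Step 2: Constraint must be active: 8*x = 10
x* = 10/8 = 1.25
lambda = (2*7*1.25 - 6)/8 = 1.4375
Step 3: Compute optimal value.
f(x*) = 7*1.25^2 - 6*1.25 = 3.4375


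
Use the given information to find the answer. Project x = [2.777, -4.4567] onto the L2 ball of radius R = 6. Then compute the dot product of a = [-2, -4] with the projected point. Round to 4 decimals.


Step 1: Compute ||x|| (intermediates to 6 decimals).
||x|| = sqrt(2.777^2 + (-4.4567)^2) = 5.251086
Step 2: Project.
Since ||x|| <= R, proj = x (no scaling needed).
proj(x) = [2.777, -4.4567]
Step 3: Dot product.
a^T * proj(x) = -2*2.777 - 4*(-4.4567) = 12.2728


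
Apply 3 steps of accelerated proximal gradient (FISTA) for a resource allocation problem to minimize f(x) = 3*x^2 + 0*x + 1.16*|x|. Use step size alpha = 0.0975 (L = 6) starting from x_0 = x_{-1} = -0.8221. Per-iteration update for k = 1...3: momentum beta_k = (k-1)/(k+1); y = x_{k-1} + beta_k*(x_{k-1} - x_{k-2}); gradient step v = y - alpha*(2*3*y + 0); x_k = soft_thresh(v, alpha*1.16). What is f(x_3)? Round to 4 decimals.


FISTA on f(x) = 3*x^2 + 0*x + 1.16*|x|
L = 6, alpha = 0.0975
Iteration 1: beta = 0.0, y = -0.8221 + 0.0*(-0.8221 + 0.8221) = -0.8221
  grad(y) = -4.9326, v = y - alpha*grad = -0.3412
  prox(v) = soft_thresh(-0.3412, 0.1131) = -0.2281
Iteration 2: beta = 0.3333, y = -0.2281 + 0.3333*(-0.2281 + 0.8221) = -0.0301
  grad(y) = -0.1804, v = y - alpha*grad = -0.0125
  prox(v) = soft_thresh(-0.0125, 0.1131) = 0.0
Iteration 3: beta = 0.5, y = 0.0 + 0.5*(0.0 + 0.2281) = 0.114
  grad(y) = 0.6842, v = y - alpha*grad = 0.0473
  prox(v) = soft_thresh(0.0473, 0.1131) = 0.0
f(x_3) = 3*0.0^2 + 0*0.0 + 1.16*|0.0| = 0.0


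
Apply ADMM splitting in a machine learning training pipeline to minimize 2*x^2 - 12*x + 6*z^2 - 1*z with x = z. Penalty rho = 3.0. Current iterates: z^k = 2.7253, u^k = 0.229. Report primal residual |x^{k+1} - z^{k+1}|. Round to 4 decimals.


ADMM iteration with rho = 3.0, z^k = 2.7253, u^k = 0.229
Step 1: x-update.
Minimize 2*x^2 - 12*x + (3.0/2)*(x - 2.7253 + 0.229)^2
FOC: (2*2 + 3.0)*x = 12 + 3.0*(2.7253 - 0.229)
x^{k+1} = 2.7841
Step 2: z-update.
Minimize 6*z^2 - 1*z + (3.0/2)*(2.7841 - z + 0.229)^2
FOC: (2*6 + 3.0)*z = 1 + 3.0*(2.7841 + 0.229)
z^{k+1} = 0.6693
Step 3: u-update.
u^{k+1} = 0.229 + 2.7841 - 0.6693 = 2.3438
Step 4: Primal residual = |2.7841 - 0.6693| = 2.1148


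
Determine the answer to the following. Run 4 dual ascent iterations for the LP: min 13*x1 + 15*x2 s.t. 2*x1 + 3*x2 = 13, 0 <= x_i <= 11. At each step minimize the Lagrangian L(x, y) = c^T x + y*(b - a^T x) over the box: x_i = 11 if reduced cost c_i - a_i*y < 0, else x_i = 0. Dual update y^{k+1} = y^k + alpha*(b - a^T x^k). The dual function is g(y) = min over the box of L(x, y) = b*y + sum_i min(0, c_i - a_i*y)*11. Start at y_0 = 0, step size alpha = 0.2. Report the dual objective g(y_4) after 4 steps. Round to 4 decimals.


Dual ascent for LP: min 13*x1 + 15*x2, 2*x1 + 3*x2 = 13, 0 <= x_i <= 11
Step 1: y^k = 0.0, reduced costs: (13.0, 15.0)
  x^k = (0.0, 0.0), subgradient = b - a^T x = 13.0
  y^{k+1} = 0.0 + 0.2*13.0 = 2.6
Step 2: y^k = 2.6, reduced costs: (7.8, 7.2)
  x^k = (0.0, 0.0), subgradient = b - a^T x = 13.0
  y^{k+1} = 2.6 + 0.2*13.0 = 5.2
Step 3: y^k = 5.2, reduced costs: (2.6, -0.6)
  x^k = (0.0, 11.0), subgradient = b - a^T x = -20.0
  y^{k+1} = 5.2 + 0.2*-20.0 = 1.2
Step 4: y^k = 1.2, reduced costs: (10.6, 11.4)
  x^k = (0.0, 0.0), subgradient = b - a^T x = 13.0
  y^{k+1} = 1.2 + 0.2*13.0 = 3.8
Dual objective at y_4 = 3.8: reduced costs (5.4, 3.6), box minimizer x = (0.0, 0.0)
g(y_4) = b*y + (c1 - a1*y)*x1 + (c2 - a2*y)*x2 = 13*3.8 + 5.4*0.0 + 3.6*0.0 = 49.4 + 0.0 + 0.0 = 49.4


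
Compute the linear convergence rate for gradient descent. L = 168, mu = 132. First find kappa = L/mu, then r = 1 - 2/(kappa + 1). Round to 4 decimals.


Step 1: Compute the condition number.
kappa = L/mu = 168/132 = 1.2727
Step 2: Compute the convergence rate.
r = 1 - 2/(kappa + 1) = 1 - 2*mu/(L + mu) = (L - mu)/(L + mu) = 36/300 = 0.12


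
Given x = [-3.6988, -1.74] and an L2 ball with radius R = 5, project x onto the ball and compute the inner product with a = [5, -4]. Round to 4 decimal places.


Step 1: Compute ||x|| (intermediates to 6 decimals).
||x|| = sqrt((-3.6988)^2 + (-1.74)^2) = 4.08763
Step 2: Project.
Since ||x|| <= R, proj = x (no scaling needed).
proj(x) = [-3.6988, -1.74]
Step 3: Dot product.
a^T * proj(x) = 5*(-3.6988) - 4*(-1.74) = -11.534


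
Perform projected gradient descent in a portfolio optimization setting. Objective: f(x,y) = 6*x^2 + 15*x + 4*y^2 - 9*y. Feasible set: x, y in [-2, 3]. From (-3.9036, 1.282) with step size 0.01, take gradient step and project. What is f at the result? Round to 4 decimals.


Step 1: Compute gradient at (-3.9036, 1.282).
grad_x = 2*6*-3.9036 + 15 = -31.8432
grad_y = 2*4*1.282 - 9 = 1.256
Step 2: Gradient step.
x_raw = -3.9036 - 0.01*-31.8432 = -3.5852
y_raw = 1.282 - 0.01*1.256 = 1.2694
Step 3: Project onto [-2, 3].
x_proj = clip(-3.5852) = -2.0
y_proj = clip(1.2694) = 1.2694
Step 4: Evaluate f.
f(-2.0, 1.2694) = -10.979


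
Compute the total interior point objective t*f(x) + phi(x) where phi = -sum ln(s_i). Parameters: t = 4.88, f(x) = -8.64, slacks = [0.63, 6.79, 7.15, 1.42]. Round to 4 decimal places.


Step 1: Compute log-barrier.
ln values: [-0.462, 1.9155, 1.9671, 0.3507]
phi = -(-0.462 + 1.9155 + 1.9671 + 0.3507) = -3.7712
Step 2: Compute augmented objective.
t*f(x) = 4.88*-8.64 = -42.1632
Total = -42.1632 - 3.7712 = -45.9344


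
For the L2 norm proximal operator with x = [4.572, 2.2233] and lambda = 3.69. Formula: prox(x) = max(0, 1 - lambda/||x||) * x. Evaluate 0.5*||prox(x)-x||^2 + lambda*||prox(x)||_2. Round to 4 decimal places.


Step 1: Compute ||x||.
||x|| = 5.0839
Step 2: Compute scaling factor.
scale = max(0, 1 - 3.69/5.0839) = 0.2742
Step 3: prox(x) = [1.2536, 0.6096]
||prox(x)|| = 1.3939
Step 4: Proximal objective.
0.5*||prox-x||^2 = 6.8081
lambda*||prox|| = 5.1435
Total = 11.9516


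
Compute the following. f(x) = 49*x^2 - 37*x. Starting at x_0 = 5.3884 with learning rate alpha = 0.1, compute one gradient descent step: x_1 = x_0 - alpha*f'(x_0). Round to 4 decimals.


We compute the gradient at x_0 and apply the update.
f'(x) = 98*x - 37
f'(5.3884) = 98*5.3884 - 37 = 491.0632
x_1 = 5.3884 - 0.1*491.0632 = -43.7179


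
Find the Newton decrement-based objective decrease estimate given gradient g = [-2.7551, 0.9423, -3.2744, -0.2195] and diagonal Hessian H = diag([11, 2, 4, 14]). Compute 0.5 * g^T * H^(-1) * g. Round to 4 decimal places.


Step 1: H is diagonal, so H^(-1) * g = [-0.2505, 0.4712, -0.8186, -0.0157].
Step 2: g^T H^(-1) g = sum_i g_i^2 / H_ii
  = (-2.7551)^2/11 + (0.9423)^2/2 + (-3.2744)^2/4 + (-0.2195)^2/14
  = 0.6901 + 0.444 + 2.6804 + 0.0034 = 3.8179
Step 3: Objective decrease = 0.5 * g^T H^(-1) g = 1.9089


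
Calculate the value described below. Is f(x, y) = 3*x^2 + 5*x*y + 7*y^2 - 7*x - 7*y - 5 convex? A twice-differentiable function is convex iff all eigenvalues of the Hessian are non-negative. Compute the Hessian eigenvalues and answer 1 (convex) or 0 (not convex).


The Hessian of f(x,y) = 3*x^2 + 5*x*y + 7*y^2 - 7*x - 7*y - 5 is:
H = [[6, 5], [5, 14]]
Trace = 6 + 14 = 20
Determinant = 6*14 - (5)^2 = 59
Discriminant = (20)^2 - 4*59 = 164.0
Eigenvalues: lambda_1 = 3.5969, lambda_2 = 16.4031
The function is convex.

1


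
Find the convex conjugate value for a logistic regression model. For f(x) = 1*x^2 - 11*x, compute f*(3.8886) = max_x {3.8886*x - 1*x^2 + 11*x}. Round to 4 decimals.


f*(y) = sup_x {y*x - a*x^2 - b*x} = sup_x {(y-b)*x - a*x^2}
FOC: (y - b) - 2a*x = 0 => x* = (y - b)/(2a)
x* = (3.8886 + 11)/(2*1) = 7.4443
f*(3.8886) = (y-b)^2/(4a) = (3.8886 + 11)^2/(4*1)
= 221.6704/4 = 55.4176


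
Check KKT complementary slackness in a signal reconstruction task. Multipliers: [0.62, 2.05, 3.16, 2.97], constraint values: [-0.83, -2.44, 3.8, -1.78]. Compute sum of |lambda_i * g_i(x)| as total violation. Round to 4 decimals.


KKT complementary slackness check:
lambda_1 * g_1 = 0.62 * -0.83 = -0.5146
lambda_2 * g_2 = 2.05 * -2.44 = -5.002
lambda_3 * g_3 = 3.16 * 3.8 = 12.008
lambda_4 * g_4 = 2.97 * -1.78 = -5.2866
Total violation = 0.5146 + 5.002 + 12.008 + 5.2866 = 22.8112


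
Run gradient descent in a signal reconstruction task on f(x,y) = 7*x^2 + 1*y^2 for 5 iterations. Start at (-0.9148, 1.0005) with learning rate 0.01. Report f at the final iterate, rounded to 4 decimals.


Gradient descent on f(x,y) = 7*x^2 + 1*y^2.
Starting point: (-0.9148, 1.0005), alpha = 0.01
Step 1: grad_x = 2*7*-0.9148 = -12.8072, grad_y = 2*1*1.0005 = 2.001
  x_1 = -0.9148 - 0.01*-12.8072 = -0.7867
  y_1 = 1.0005 - 0.01*2.001 = 0.9805
Step 2: grad_x = 2*7*-0.7867 = -11.0142, grad_y = 2*1*0.9805 = 1.961
  x_2 = -0.7867 - 0.01*-11.0142 = -0.6766
  y_2 = 0.9805 - 0.01*1.961 = 0.9609
Step 3: grad_x = 2*7*-0.6766 = -9.4722, grad_y = 2*1*0.9609 = 1.9218
  x_3 = -0.6766 - 0.01*-9.4722 = -0.5819
  y_3 = 0.9609 - 0.01*1.9218 = 0.9417
Step 4: grad_x = 2*7*-0.5819 = -8.1461, grad_y = 2*1*0.9417 = 1.8833
  x_4 = -0.5819 - 0.01*-8.1461 = -0.5004
  y_4 = 0.9417 - 0.01*1.8833 = 0.9228
Step 5: grad_x = 2*7*-0.5004 = -7.0056, grad_y = 2*1*0.9228 = 1.8457
  x_5 = -0.5004 - 0.01*-7.0056 = -0.4303
  y_5 = 0.9228 - 0.01*1.8457 = 0.9044
f(-0.4303, 0.9044) = 7*(-0.4303)^2 + 1*0.9044^2 = 2.1143


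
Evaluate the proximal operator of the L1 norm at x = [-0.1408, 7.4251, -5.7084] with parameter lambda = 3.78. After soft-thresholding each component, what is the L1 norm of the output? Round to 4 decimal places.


Soft-thresholding with lambda = 3.78:
prox(-0.1408) = sign(-0.1408)*max(|-0.1408| - 3.78, 0) = 0.0
prox(7.4251) = sign(7.4251)*max(|7.4251| - 3.78, 0) = 3.6451
prox(-5.7084) = sign(-5.7084)*max(|-5.7084| - 3.78, 0) = -1.9284
prox(x) = [0.0, 3.6451, -1.9284]
||prox(x)||_1 = 0.0 + 3.6451 + 1.9284 = 5.5735


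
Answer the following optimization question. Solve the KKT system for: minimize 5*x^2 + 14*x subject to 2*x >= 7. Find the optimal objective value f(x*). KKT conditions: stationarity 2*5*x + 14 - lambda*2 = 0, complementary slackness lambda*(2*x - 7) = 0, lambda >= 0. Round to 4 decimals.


Step 1: Try lambda = 0 (constraint inactive).
x_unc = -14/(2*5) = -1.4
Check: 2*-1.4 = -2.8 < 7 -- violated!
Step 2: Constraint must be active: 2*x = 7
x* = 7/2 = 3.5
lambda = (2*5*3.5 + 14)/2 = 24.5
Step 3: Compute optimal value.
f(x*) = 5*3.5^2 + 14*3.5 = 110.25


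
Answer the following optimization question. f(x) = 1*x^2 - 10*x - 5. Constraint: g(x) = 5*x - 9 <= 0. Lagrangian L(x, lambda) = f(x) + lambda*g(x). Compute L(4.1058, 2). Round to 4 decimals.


Step 1: Evaluate f(x).
f(4.1058) = 1*4.1058^2 - 10*4.1058 - 5 = -29.2004
Step 2: Evaluate g(x).
g(4.1058) = 5*4.1058 - 9 = 11.529
Step 3: Compute Lagrangian.
L = -29.2004 + 2*11.529 = -6.1424


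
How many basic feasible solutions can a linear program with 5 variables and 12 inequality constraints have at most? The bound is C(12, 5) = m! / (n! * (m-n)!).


Each vertex corresponds to some choice of n active constraints out of m, so the number of vertices is at most C(m, n) = m! / (n!(m-n)!).
m = 12, n = 5
Numerator: 12 * 11 * 10 * 9 * 8
Denominator: 5! = 120
C(12, 5) = 792


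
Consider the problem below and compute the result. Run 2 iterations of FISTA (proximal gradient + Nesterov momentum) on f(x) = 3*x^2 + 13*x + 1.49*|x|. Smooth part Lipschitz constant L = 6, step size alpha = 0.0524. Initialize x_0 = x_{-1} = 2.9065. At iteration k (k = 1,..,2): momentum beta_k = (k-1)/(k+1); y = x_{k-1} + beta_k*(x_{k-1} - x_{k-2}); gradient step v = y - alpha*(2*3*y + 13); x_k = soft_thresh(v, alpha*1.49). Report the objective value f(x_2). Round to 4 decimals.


FISTA on f(x) = 3*x^2 + 13*x + 1.49*|x|
L = 6, alpha = 0.0524
Iteration 1: beta = 0.0, y = 2.9065 + 0.0*(2.9065 - 2.9065) = 2.9065
  grad(y) = 30.439, v = y - alpha*grad = 1.3115
  prox(v) = soft_thresh(1.3115, 0.0781) = 1.2334
Iteration 2: beta = 0.3333, y = 1.2334 + 0.3333*(1.2334 - 2.9065) = 0.6757
  grad(y) = 17.0544, v = y - alpha*grad = -0.2179
  prox(v) = soft_thresh(-0.2179, 0.0781) = -0.1398
f(x_2) = 3*(-0.1398)^2 + 13*(-0.1398) + 1.49*|-0.1398| = -1.551


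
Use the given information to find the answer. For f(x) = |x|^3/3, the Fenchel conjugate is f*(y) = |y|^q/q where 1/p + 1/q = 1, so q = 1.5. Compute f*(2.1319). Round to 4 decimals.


The conjugate exponent q satisfies 1/p + 1/q = 1.
p = 3, so q = 3/(3 - 1) = 1.5
|y|^q = 2.1319^1.5 = 3.1128
f*(2.1319) = 3.1128 / 1.5 = 2.0752


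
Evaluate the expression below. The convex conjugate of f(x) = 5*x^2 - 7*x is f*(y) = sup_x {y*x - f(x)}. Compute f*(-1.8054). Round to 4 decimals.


f*(y) = sup_x {y*x - a*x^2 - b*x} = sup_x {(y-b)*x - a*x^2}
FOC: (y - b) - 2a*x = 0 => x* = (y - b)/(2a)
x* = (-1.8054 + 7)/(2*5) = 0.5195
f*(-1.8054) = (y-b)^2/(4a) = (-1.8054 + 7)^2/(4*5)
= 26.9839/20 = 1.3492


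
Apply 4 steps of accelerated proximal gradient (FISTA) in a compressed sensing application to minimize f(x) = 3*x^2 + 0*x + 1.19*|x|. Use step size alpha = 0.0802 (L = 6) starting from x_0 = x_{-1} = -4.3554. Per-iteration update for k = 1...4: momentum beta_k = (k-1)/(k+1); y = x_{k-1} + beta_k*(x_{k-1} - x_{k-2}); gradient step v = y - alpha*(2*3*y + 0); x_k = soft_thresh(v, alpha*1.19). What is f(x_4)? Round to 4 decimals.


FISTA on f(x) = 3*x^2 + 0*x + 1.19*|x|
L = 6, alpha = 0.0802
Iteration 1: beta = 0.0, y = -4.3554 + 0.0*(-4.3554 + 4.3554) = -4.3554
  grad(y) = -26.1324, v = y - alpha*grad = -2.2596
  prox(v) = soft_thresh(-2.2596, 0.0954) = -2.1641
Iteration 2: beta = 0.3333, y = -2.1641 + 0.3333*(-2.1641 + 4.3554) = -1.4337
  grad(y) = -8.6023, v = y - alpha*grad = -0.7438
  prox(v) = soft_thresh(-0.7438, 0.0954) = -0.6484
Iteration 3: beta = 0.5, y = -0.6484 + 0.5*(-0.6484 + 2.1641) = 0.1095
  grad(y) = 0.657, v = y - alpha*grad = 0.0568
  prox(v) = soft_thresh(0.0568, 0.0954) = 0.0
Iteration 4: beta = 0.6, y = 0.0 + 0.6*(0.0 + 0.6484) = 0.389
  grad(y) = 2.3342, v = y - alpha*grad = 0.2018
  prox(v) = soft_thresh(0.2018, 0.0954) = 0.1064
f(x_4) = 3*0.1064^2 + 0*0.1064 + 1.19*|0.1064| = 0.1606


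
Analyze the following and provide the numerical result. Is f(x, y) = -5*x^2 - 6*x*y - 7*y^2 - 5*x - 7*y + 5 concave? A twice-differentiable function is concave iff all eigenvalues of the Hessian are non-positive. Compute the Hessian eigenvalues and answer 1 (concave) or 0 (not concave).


The Hessian of f(x,y) = -5*x^2 - 6*x*y - 7*y^2 - 5*x - 7*y + 5 is:
H = [[-10, -6], [-6, -14]]
Trace = -10 - 14 = -24
Determinant = -10*-14 - (-6)^2 = 104
Discriminant = (-24)^2 - 4*104 = 160.0
Eigenvalues: lambda_1 = -18.3246, lambda_2 = -5.6754
The function is concave.

1


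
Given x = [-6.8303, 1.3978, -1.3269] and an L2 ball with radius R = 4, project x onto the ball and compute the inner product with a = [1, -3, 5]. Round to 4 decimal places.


Step 1: Compute ||x|| (intermediates to 6 decimals).
||x|| = sqrt((-6.8303)^2 + 1.3978^2 + (-1.3269)^2) = 7.097007
Step 2: Project.
Since ||x|| > R, scale = R/||x|| = 4/7.097007 = 0.563618, proj(x) = scale * x
proj(x) = [-3.84968, 0.787825, -0.747865]
Step 3: Dot product.
a^T * proj(x) = 1*(-3.84968) - 3*0.787825 + 5*(-0.747865) = -9.9525


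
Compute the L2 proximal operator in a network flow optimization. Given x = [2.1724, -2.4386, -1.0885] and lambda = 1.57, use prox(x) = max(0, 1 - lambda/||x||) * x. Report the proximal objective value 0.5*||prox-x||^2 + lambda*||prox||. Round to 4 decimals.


Step 1: Compute ||x||.
||x|| = 3.4425
Step 2: Compute scaling factor.
scale = max(0, 1 - 1.57/3.4425) = 0.5439
Step 3: prox(x) = [1.1817, -1.3264, -0.5921]
||prox(x)|| = 1.8725
Step 4: Proximal objective.
0.5*||prox-x||^2 = 1.2325
lambda*||prox|| = 2.9398
Total = 4.1723


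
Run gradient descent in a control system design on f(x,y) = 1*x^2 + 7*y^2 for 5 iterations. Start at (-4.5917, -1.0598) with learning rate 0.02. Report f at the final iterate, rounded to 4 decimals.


Gradient descent on f(x,y) = 1*x^2 + 7*y^2.
Starting point: (-4.5917, -1.0598), alpha = 0.02
Step 1: grad_x = 2*1*-4.5917 = -9.1834, grad_y = 2*7*-1.0598 = -14.8372
  x_1 = -4.5917 - 0.02*-9.1834 = -4.408
  y_1 = -1.0598 - 0.02*-14.8372 = -0.7631
Step 2: grad_x = 2*1*-4.408 = -8.8161, grad_y = 2*7*-0.7631 = -10.6828
  x_2 = -4.408 - 0.02*-8.8161 = -4.2317
  y_2 = -0.7631 - 0.02*-10.6828 = -0.5494
Step 3: grad_x = 2*1*-4.2317 = -8.4634, grad_y = 2*7*-0.5494 = -7.6916
  x_3 = -4.2317 - 0.02*-8.4634 = -4.0624
  y_3 = -0.5494 - 0.02*-7.6916 = -0.3956
Step 4: grad_x = 2*1*-4.0624 = -8.1249, grad_y = 2*7*-0.3956 = -5.538
  x_4 = -4.0624 - 0.02*-8.1249 = -3.8999
  y_4 = -0.3956 - 0.02*-5.538 = -0.2848
Step 5: grad_x = 2*1*-3.8999 = -7.7999, grad_y = 2*7*-0.2848 = -3.9873
  x_5 = -3.8999 - 0.02*-7.7999 = -3.7439
  y_5 = -0.2848 - 0.02*-3.9873 = -0.2051
f(-3.7439, -0.2051) = 1*(-3.7439)^2 + 7*(-0.2051)^2 = 14.3115


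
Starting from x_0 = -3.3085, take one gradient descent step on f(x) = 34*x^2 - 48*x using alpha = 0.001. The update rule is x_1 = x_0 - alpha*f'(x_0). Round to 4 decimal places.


We compute the gradient at x_0 and apply the update.
f'(x) = 68*x - 48
f'(-3.3085) = 68*-3.3085 - 48 = -272.978
x_1 = -3.3085 - 0.001*-272.978 = -3.0355


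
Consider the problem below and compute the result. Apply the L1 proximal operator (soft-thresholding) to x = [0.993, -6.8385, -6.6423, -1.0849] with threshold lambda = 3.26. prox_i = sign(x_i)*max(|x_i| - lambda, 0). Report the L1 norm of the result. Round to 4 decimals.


Soft-thresholding with lambda = 3.26:
prox(0.993) = sign(0.993)*max(|0.993| - 3.26, 0) = 0.0
prox(-6.8385) = sign(-6.8385)*max(|-6.8385| - 3.26, 0) = -3.5785
prox(-6.6423) = sign(-6.6423)*max(|-6.6423| - 3.26, 0) = -3.3823
prox(-1.0849) = sign(-1.0849)*max(|-1.0849| - 3.26, 0) = 0.0
prox(x) = [0.0, -3.5785, -3.3823, 0.0]
||prox(x)||_1 = 0.0 + 3.5785 + 3.3823 + 0.0 = 6.9608


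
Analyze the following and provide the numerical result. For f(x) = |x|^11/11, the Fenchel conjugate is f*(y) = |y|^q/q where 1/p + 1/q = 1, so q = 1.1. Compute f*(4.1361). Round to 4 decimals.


The conjugate exponent q satisfies 1/p + 1/q = 1.
p = 11, so q = 11/(11 - 1) = 1.1
|y|^q = 4.1361^1.1 = 4.7671
f*(4.1361) = 4.7671 / 1.1 = 4.3337


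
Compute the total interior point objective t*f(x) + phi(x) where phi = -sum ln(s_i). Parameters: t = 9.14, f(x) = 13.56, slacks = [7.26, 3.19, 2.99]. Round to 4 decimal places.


Step 1: Compute log-barrier.
ln values: [1.9824, 1.16, 1.0953]
phi = -(1.9824 + 1.16 + 1.0953) = -4.2377
Step 2: Compute augmented objective.
t*f(x) = 9.14*13.56 = 123.9384
Total = 123.9384 - 4.2377 = 119.7007


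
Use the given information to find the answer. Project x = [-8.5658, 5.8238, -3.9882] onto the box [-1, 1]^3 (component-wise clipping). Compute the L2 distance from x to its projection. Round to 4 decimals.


Project each component onto [-1, 1].
clip(-8.5658) = -1.0, clip(5.8238) = 1.0, clip(-3.9882) = -1.0
Projection = [-1.0, 1.0, -1.0]
Squared diffs: [57.2413, 23.269, 8.9293]
Distance = sqrt(89.4396) = 9.4573


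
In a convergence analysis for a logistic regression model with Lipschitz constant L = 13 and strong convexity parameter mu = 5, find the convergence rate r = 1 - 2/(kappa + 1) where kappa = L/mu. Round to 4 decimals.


Step 1: Compute the condition number.
kappa = L/mu = 13/5 = 2.6
Step 2: Compute the convergence rate.
r = 1 - 2/(kappa + 1) = 1 - 2*mu/(L + mu) = (L - mu)/(L + mu) = 8/18 = 0.4444


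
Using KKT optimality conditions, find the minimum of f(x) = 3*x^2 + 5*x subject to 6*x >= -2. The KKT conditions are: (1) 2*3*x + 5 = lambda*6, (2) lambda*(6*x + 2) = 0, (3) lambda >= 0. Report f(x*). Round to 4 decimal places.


Step 1: Try lambda = 0 (constraint inactive).
x_unc = -5/(2*3) = -0.8333
Check: 6*-0.8333 = -4.9998 < -2 -- violated!
Step 2: Constraint must be active: 6*x = -2
x* = -2/6 = -1/3 = -0.3333 (rounded; the exact value -1/3 is used below)
lambda = (2*3*(-1/3) + 5)/6 = 0.5
Step 3: Compute optimal value.
f(x*) = 3*(-1/3)^2 + 5*(-1/3) = -1.3333


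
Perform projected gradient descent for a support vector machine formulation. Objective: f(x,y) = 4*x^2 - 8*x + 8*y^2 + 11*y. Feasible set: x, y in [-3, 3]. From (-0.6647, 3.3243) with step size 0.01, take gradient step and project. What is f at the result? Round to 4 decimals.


Step 1: Compute gradient at (-0.6647, 3.3243).
grad_x = 2*4*-0.6647 - 8 = -13.3176
grad_y = 2*8*3.3243 + 11 = 64.1888
Step 2: Gradient step.
x_raw = -0.6647 - 0.01*-13.3176 = -0.5315
y_raw = 3.3243 - 0.01*64.1888 = 2.6824
Step 3: Project onto [-3, 3].
x_proj = clip(-0.5315) = -0.5315
y_proj = clip(2.6824) = 2.6824
Step 4: Evaluate f.
f(-0.5315, 2.6824) = 92.4515


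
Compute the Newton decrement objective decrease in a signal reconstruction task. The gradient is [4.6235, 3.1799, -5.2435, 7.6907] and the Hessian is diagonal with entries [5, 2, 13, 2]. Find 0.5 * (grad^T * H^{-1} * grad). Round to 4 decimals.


Step 1: H is diagonal, so H^(-1) * g = [0.9247, 1.59, -0.4033, 3.8454].
Step 2: g^T H^(-1) g = sum_i g_i^2 / H_ii
  = (4.6235)^2/5 + (3.1799)^2/2 + (-5.2435)^2/13 + (7.6907)^2/2
  = 4.2754 + 5.0559 + 2.1149 + 29.5734 = 41.0196
Step 3: Objective decrease = 0.5 * g^T H^(-1) g = 20.5098


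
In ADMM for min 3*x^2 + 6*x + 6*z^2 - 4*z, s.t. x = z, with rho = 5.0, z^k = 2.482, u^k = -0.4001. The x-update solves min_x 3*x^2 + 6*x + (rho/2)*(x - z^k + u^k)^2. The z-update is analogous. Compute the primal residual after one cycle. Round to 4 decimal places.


ADMM iteration with rho = 5.0, z^k = 2.482, u^k = -0.4001
Step 1: x-update.
Minimize 3*x^2 + 6*x + (5.0/2)*(x - 2.482 - 0.4001)^2
FOC: (2*3 + 5.0)*x = -6 + 5.0*(2.482 + 0.4001)
x^{k+1} = 0.7646
Step 2: z-update.
Minimize 6*z^2 - 4*z + (5.0/2)*(0.7646 - z - 0.4001)^2
FOC: (2*6 + 5.0)*z = 4 + 5.0*(0.7646 - 0.4001)
z^{k+1} = 0.3425
Step 3: u-update.
u^{k+1} = -0.4001 + 0.7646 - 0.3425 = 0.022
Step 4: Primal residual = |0.7646 - 0.3425| = 0.4221


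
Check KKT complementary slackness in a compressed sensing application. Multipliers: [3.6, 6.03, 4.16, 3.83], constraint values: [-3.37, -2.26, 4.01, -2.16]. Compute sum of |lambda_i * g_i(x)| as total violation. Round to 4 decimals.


KKT complementary slackness check:
lambda_1 * g_1 = 3.6 * -3.37 = -12.132
lambda_2 * g_2 = 6.03 * -2.26 = -13.6278
lambda_3 * g_3 = 4.16 * 4.01 = 16.6816
lambda_4 * g_4 = 3.83 * -2.16 = -8.2728
Total violation = 12.132 + 13.6278 + 16.6816 + 8.2728 = 50.7142


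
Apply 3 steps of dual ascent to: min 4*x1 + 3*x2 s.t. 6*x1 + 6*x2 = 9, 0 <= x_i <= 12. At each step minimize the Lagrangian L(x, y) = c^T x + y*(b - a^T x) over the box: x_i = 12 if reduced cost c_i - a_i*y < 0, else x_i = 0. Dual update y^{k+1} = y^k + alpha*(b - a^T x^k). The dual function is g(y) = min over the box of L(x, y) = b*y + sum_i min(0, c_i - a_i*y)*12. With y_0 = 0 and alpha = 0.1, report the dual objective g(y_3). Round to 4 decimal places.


Dual ascent for LP: min 4*x1 + 3*x2, 6*x1 + 6*x2 = 9, 0 <= x_i <= 12
Step 1: y^k = 0.0, reduced costs: (4.0, 3.0)
  x^k = (0.0, 0.0), subgradient = b - a^T x = 9.0
  y^{k+1} = 0.0 + 0.1*9.0 = 0.9
Step 2: y^k = 0.9, reduced costs: (-1.4, -2.4)
  x^k = (12.0, 12.0), subgradient = b - a^T x = -135.0
  y^{k+1} = 0.9 + 0.1*-135.0 = -12.6
Step 3: y^k = -12.6, reduced costs: (79.6, 78.6)
  x^k = (0.0, 0.0), subgradient = b - a^T x = 9.0
  y^{k+1} = -12.6 + 0.1*9.0 = -11.7
Dual objective at y_3 = -11.7: reduced costs (74.2, 73.2), box minimizer x = (0.0, 0.0)
g(y_3) = b*y + (c1 - a1*y)*x1 + (c2 - a2*y)*x2 = 9*(-11.7) + 74.2*0.0 + 73.2*0.0 = -105.3 + 0.0 + 0.0 = -105.3


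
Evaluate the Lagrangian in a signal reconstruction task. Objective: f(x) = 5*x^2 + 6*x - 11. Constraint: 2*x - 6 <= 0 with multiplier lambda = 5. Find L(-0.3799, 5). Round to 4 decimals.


Step 1: Evaluate f(x).
f(-0.3799) = 5*(-0.3799)^2 + 6*(-0.3799) - 11 = -12.5578
Step 2: Evaluate g(x).
g(-0.3799) = 2*-0.3799 - 6 = -6.7598
Step 3: Compute Lagrangian.
L = -12.5578 + 5*-6.7598 = -46.3568


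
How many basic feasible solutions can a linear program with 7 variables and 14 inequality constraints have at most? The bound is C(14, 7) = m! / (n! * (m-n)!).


Each vertex corresponds to some choice of n active constraints out of m, so the number of vertices is at most C(m, n) = m! / (n!(m-n)!).
m = 14, n = 7
Numerator: 14 * 13 * 12 * 11 * 10 * 9 * 8
Denominator: 7! = 5040
C(14, 7) = 3432


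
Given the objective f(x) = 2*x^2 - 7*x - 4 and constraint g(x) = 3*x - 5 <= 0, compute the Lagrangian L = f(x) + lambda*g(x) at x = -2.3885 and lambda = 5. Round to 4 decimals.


Step 1: Evaluate f(x).
f(-2.3885) = 2*(-2.3885)^2 - 7*(-2.3885) - 4 = 24.1294
Step 2: Evaluate g(x).
g(-2.3885) = 3*-2.3885 - 5 = -12.1655
Step 3: Compute Lagrangian.
L = 24.1294 + 5*-12.1655 = -36.6981


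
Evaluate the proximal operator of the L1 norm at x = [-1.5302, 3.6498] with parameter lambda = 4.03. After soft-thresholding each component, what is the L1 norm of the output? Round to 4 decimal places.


Soft-thresholding with lambda = 4.03:
prox(-1.5302) = sign(-1.5302)*max(|-1.5302| - 4.03, 0) = 0.0
prox(3.6498) = sign(3.6498)*max(|3.6498| - 4.03, 0) = 0.0
prox(x) = [0.0, 0.0]
||prox(x)||_1 = 0.0 + 0.0 = 0.0


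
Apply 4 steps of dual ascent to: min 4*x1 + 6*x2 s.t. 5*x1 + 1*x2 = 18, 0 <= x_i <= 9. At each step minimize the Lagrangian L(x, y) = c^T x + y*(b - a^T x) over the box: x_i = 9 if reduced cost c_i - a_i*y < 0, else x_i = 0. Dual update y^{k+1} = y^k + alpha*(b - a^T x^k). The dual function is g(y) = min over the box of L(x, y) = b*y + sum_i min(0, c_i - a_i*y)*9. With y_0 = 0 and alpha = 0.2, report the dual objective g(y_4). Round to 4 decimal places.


Dual ascent for LP: min 4*x1 + 6*x2, 5*x1 + 1*x2 = 18, 0 <= x_i <= 9
Step 1: y^k = 0.0, reduced costs: (4.0, 6.0)
  x^k = (0.0, 0.0), subgradient = b - a^T x = 18.0
  y^{k+1} = 0.0 + 0.2*18.0 = 3.6
Step 2: y^k = 3.6, reduced costs: (-14.0, 2.4)
  x^k = (9.0, 0.0), subgradient = b - a^T x = -27.0
  y^{k+1} = 3.6 + 0.2*-27.0 = -1.8
Step 3: y^k = -1.8, reduced costs: (13.0, 7.8)
  x^k = (0.0, 0.0), subgradient = b - a^T x = 18.0
  y^{k+1} = -1.8 + 0.2*18.0 = 1.8
Step 4: y^k = 1.8, reduced costs: (-5.0, 4.2)
  x^k = (9.0, 0.0), subgradient = b - a^T x = -27.0
  y^{k+1} = 1.8 + 0.2*-27.0 = -3.6
Dual objective at y_4 = -3.6: reduced costs (22.0, 9.6), box minimizer x = (0.0, 0.0)
g(y_4) = b*y + (c1 - a1*y)*x1 + (c2 - a2*y)*x2 = 18*(-3.6) + 22.0*0.0 + 9.6*0.0 = -64.8 + 0.0 + 0.0 = -64.8


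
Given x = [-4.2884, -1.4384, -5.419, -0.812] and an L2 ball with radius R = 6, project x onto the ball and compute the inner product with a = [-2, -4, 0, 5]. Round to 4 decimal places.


Step 1: Compute ||x|| (intermediates to 6 decimals).
||x|| = sqrt((-4.2884)^2 + (-1.4384)^2 + (-5.419)^2 + (-0.812)^2) = 7.105229
Step 2: Project.
Since ||x|| > R, scale = R/||x|| = 6/7.105229 = 0.844449, proj(x) = scale * x
proj(x) = [-3.621335, -1.214655, -4.576069, -0.685693]
Step 3: Dot product.
a^T * proj(x) = -2*(-3.621335) - 4*(-1.214655) + 0*(-4.576069) + 5*(-0.685693) = 8.6728


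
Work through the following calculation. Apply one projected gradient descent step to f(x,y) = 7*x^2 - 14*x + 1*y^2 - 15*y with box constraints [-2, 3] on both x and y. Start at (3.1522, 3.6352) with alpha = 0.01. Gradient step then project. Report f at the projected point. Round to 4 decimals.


Step 1: Compute gradient at (3.1522, 3.6352).
grad_x = 2*7*3.1522 - 14 = 30.1308
grad_y = 2*1*3.6352 - 15 = -7.7296
Step 2: Gradient step.
x_raw = 3.1522 - 0.01*30.1308 = 2.8509
y_raw = 3.6352 - 0.01*-7.7296 = 3.7125
Step 3: Project onto [-2, 3].
x_proj = clip(2.8509) = 2.8509
y_proj = clip(3.7125) = 3.0
Step 4: Evaluate f.
f(2.8509, 3.0) = -19.0194


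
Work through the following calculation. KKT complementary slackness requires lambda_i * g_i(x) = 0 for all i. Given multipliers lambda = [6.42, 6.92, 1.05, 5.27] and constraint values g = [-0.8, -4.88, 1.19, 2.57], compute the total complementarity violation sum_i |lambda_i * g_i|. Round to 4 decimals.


KKT complementary slackness check:
lambda_1 * g_1 = 6.42 * -0.8 = -5.136
lambda_2 * g_2 = 6.92 * -4.88 = -33.7696
lambda_3 * g_3 = 1.05 * 1.19 = 1.2495
lambda_4 * g_4 = 5.27 * 2.57 = 13.5439
Total violation = 5.136 + 33.7696 + 1.2495 + 13.5439 = 53.699


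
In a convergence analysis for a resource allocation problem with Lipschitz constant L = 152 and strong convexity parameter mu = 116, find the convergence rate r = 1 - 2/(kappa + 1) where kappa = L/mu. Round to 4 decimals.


Step 1: Compute the condition number.
kappa = L/mu = 152/116 = 1.3103
Step 2: Compute the convergence rate.
r = 1 - 2/(kappa + 1) = 1 - 2*mu/(L + mu) = (L - mu)/(L + mu) = 36/268 = 0.1343


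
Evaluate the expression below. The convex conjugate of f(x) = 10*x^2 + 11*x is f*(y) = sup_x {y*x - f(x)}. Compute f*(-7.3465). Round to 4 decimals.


f*(y) = sup_x {y*x - a*x^2 - b*x} = sup_x {(y-b)*x - a*x^2}
FOC: (y - b) - 2a*x = 0 => x* = (y - b)/(2a)
x* = (-7.3465 - 11)/(2*10) = -0.9173
f*(-7.3465) = (y-b)^2/(4a) = (-7.3465 - 11)^2/(4*10)
= 336.5941/40 = 8.4149


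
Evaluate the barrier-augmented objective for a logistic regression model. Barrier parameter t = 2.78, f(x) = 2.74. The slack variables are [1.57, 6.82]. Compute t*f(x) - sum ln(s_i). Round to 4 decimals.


Step 1: Compute log-barrier.
ln values: [0.4511, 1.9199]
phi = -(0.4511 + 1.9199) = -2.3709
Step 2: Compute augmented objective.
t*f(x) = 2.78*2.74 = 7.6172
Total = 7.6172 - 2.3709 = 5.2463


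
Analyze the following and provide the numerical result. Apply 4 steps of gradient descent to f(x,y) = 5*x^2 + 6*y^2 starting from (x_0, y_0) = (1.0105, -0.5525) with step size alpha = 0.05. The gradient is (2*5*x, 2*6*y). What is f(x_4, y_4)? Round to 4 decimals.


Gradient descent on f(x,y) = 5*x^2 + 6*y^2.
Starting point: (1.0105, -0.5525), alpha = 0.05
Step 1: grad_x = 2*5*1.0105 = 10.105, grad_y = 2*6*-0.5525 = -6.63
  x_1 = 1.0105 - 0.05*10.105 = 0.5053
  y_1 = -0.5525 - 0.05*-6.63 = -0.221
Step 2: grad_x = 2*5*0.5053 = 5.0525, grad_y = 2*6*-0.221 = -2.652
  x_2 = 0.5053 - 0.05*5.0525 = 0.2526
  y_2 = -0.221 - 0.05*-2.652 = -0.0884
Step 3: grad_x = 2*5*0.2526 = 2.5263, grad_y = 2*6*-0.0884 = -1.0608
  x_3 = 0.2526 - 0.05*2.5263 = 0.1263
  y_3 = -0.0884 - 0.05*-1.0608 = -0.0354
Step 4: grad_x = 2*5*0.1263 = 1.2631, grad_y = 2*6*-0.0354 = -0.4243
  x_4 = 0.1263 - 0.05*1.2631 = 0.0632
  y_4 = -0.0354 - 0.05*-0.4243 = -0.0141
f(0.0632, -0.0141) = 5*0.0632^2 + 6*(-0.0141)^2 = 0.0211


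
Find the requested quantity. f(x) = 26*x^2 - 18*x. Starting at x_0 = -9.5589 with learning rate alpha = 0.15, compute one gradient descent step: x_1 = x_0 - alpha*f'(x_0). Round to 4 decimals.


We compute the gradient at x_0 and apply the update.
f'(x) = 52*x - 18
f'(-9.5589) = 52*-9.5589 - 18 = -515.0628
x_1 = -9.5589 - 0.15*-515.0628 = 67.7005


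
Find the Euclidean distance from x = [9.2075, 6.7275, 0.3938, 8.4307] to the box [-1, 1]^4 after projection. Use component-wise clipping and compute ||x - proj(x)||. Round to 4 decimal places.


Project each component onto [-1, 1].
clip(9.2075) = 1.0, clip(6.7275) = 1.0, clip(0.3938) = 0.3938, clip(8.4307) = 1.0
Projection = [1.0, 1.0, 0.3938, 1.0]
Squared diffs: [67.3631, 32.8043, 0.0, 55.2153]
Distance = sqrt(155.3827) = 12.4653


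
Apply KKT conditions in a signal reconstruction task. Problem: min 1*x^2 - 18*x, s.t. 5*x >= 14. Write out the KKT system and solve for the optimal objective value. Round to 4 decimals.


Step 1: Try lambda = 0 (constraint inactive).
Stationarity: 2*1*x - 18 = 0
x* = 18/(2*1) = 9.0
Check constraint: 5*9.0 = 45.0 >= 14 -- satisfied.
Step 2: Compute optimal value.
f(x*) = 1*9.0^2 - 18*9.0 = -81.0


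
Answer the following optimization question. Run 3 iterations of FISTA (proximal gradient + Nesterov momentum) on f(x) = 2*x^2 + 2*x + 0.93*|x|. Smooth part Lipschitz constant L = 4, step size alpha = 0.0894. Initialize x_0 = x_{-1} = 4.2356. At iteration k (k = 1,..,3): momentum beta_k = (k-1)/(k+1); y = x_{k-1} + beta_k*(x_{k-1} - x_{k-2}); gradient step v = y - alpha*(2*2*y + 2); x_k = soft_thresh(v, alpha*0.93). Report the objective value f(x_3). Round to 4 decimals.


FISTA on f(x) = 2*x^2 + 2*x + 0.93*|x|
L = 4, alpha = 0.0894
Iteration 1: beta = 0.0, y = 4.2356 + 0.0*(4.2356 - 4.2356) = 4.2356
  grad(y) = 18.9424, v = y - alpha*grad = 2.5421
  prox(v) = soft_thresh(2.5421, 0.0831) = 2.459
Iteration 2: beta = 0.3333, y = 2.459 + 0.3333*(2.459 - 4.2356) = 1.8668
  grad(y) = 9.4672, v = y - alpha*grad = 1.0204
  prox(v) = soft_thresh(1.0204, 0.0831) = 0.9373
Iteration 3: beta = 0.5, y = 0.9373 + 0.5*(0.9373 - 2.459) = 0.1764
  grad(y) = 2.7058, v = y - alpha*grad = -0.0655
  prox(v) = soft_thresh(-0.0655, 0.0831) = 0.0
f(x_3) = 2*0.0^2 + 2*0.0 + 0.93*|0.0| = 0.0


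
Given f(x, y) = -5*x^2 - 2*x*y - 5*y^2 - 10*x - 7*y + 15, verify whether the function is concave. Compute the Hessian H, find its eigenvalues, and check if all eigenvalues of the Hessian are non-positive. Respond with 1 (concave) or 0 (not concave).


The Hessian of f(x,y) = -5*x^2 - 2*x*y - 5*y^2 - 10*x - 7*y + 15 is:
H = [[-10, -2], [-2, -10]]
Trace = -10 - 10 = -20
Determinant = -10*-10 - (-2)^2 = 96
Discriminant = (-20)^2 - 4*96 = 16.0
Eigenvalues: lambda_1 = -12.0, lambda_2 = -8.0
The function is concave.

1


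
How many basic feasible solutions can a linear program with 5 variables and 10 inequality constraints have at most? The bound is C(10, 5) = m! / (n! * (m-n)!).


Each vertex corresponds to some choice of n active constraints out of m, so the number of vertices is at most C(m, n) = m! / (n!(m-n)!).
m = 10, n = 5
Numerator: 10 * 9 * 8 * 7 * 6
Denominator: 5! = 120
C(10, 5) = 252


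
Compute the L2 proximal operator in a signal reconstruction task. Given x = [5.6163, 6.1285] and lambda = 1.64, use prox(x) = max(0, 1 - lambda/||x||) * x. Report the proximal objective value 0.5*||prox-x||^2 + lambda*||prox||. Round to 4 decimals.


Step 1: Compute ||x||.
||x|| = 8.3127
Step 2: Compute scaling factor.
scale = max(0, 1 - 1.64/8.3127) = 0.8027
Step 3: prox(x) = [4.5083, 4.9194]
||prox(x)|| = 6.6727
Step 4: Proximal objective.
0.5*||prox-x||^2 = 1.3448
lambda*||prox|| = 10.9432
Total = 12.2881


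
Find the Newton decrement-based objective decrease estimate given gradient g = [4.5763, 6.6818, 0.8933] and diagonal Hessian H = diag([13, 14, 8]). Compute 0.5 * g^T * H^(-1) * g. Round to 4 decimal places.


Step 1: H is diagonal, so H^(-1) * g = [0.352, 0.4773, 0.1117].
Step 2: g^T H^(-1) g = sum_i g_i^2 / H_ii
  = (4.5763)^2/13 + (6.6818)^2/14 + (0.8933)^2/8
  = 1.611 + 3.189 + 0.0997 = 4.8997
Step 3: Objective decrease = 0.5 * g^T H^(-1) g = 2.4499


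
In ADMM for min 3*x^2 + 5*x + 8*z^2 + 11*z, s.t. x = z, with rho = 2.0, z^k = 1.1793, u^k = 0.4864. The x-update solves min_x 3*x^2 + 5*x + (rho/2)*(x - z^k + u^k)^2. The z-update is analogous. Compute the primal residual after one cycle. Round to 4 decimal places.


ADMM iteration with rho = 2.0, z^k = 1.1793, u^k = 0.4864
Step 1: x-update.
Minimize 3*x^2 + 5*x + (2.0/2)*(x - 1.1793 + 0.4864)^2
FOC: (2*3 + 2.0)*x = -5 + 2.0*(1.1793 - 0.4864)
x^{k+1} = -0.4518
Step 2: z-update.
Minimize 8*z^2 + 11*z + (2.0/2)*(-0.4518 - z + 0.4864)^2
FOC: (2*8 + 2.0)*z = -11 + 2.0*(-0.4518 + 0.4864)
z^{k+1} = -0.6073
Step 3: u-update.
u^{k+1} = 0.4864 - 0.4518 + 0.6073 = 0.6419
Step 4: Primal residual = |-0.4518 + 0.6073| = 0.1555


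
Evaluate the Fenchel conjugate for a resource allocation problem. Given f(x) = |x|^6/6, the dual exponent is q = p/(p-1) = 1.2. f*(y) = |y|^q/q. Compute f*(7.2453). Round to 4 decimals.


The conjugate exponent q satisfies 1/p + 1/q = 1.
p = 6, so q = 6/(6 - 1) = 1.2
|y|^q = 7.2453^1.2 = 10.7663
f*(7.2453) = 10.7663 / 1.2 = 8.9719


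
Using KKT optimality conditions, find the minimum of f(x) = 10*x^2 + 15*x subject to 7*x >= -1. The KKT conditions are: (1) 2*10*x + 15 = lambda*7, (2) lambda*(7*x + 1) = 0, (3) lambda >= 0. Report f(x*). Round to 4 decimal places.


Step 1: Try lambda = 0 (constraint inactive).
x_unc = -15/(2*10) = -0.75
Check: 7*-0.75 = -5.25 < -1 -- violated!
Step 2: Constraint must be active: 7*x = -1
x* = -1/7 = -0.1429 (rounded; the exact value -1/7 is used below)
lambda = (2*10*(-1/7) + 15)/7 = 1.7347
Step 3: Compute optimal value.
f(x*) = 10*(-1/7)^2 + 15*(-1/7) = -1.9388


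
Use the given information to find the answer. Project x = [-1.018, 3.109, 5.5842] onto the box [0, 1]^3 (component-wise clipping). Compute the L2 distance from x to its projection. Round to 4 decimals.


Project each component onto [0, 1].
clip(-1.018) = 0.0, clip(3.109) = 1.0, clip(5.5842) = 1.0
Projection = [0.0, 1.0, 1.0]
Squared diffs: [1.0363, 4.4479, 21.0149]
Distance = sqrt(26.4991) = 5.1477
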